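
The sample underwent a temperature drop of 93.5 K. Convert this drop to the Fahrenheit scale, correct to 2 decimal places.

168.30°F

Only the scale ratio 1.8 matters for a change in temperature.
93.5 × 1.8 = 168.30.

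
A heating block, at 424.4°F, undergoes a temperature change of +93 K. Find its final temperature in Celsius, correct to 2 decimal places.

311.00°C

Initial temperature in Celsius: (424.4 - 32) × 5/9 = 218.0000°C.
The 93 K change is an interval; Kelvin and Celsius degrees are the same size, so ΔC = +93°C.
Final Celsius temperature: 218.0000 + 93.0000 = 311.0000°C.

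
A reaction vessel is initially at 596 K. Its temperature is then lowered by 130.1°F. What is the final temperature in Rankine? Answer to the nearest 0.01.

Initial temperature in Celsius: 596 - 273.15 = 322.8500°C.
The 130.1°F change is an interval, so only the factor 5/9 applies: -130.1 × 5/9 = -72.2778°C.
Final Celsius temperature: 322.8500 - 72.2778 = 250.5722°C.
In Rankine: 250.5722 × 1.8 + 491.67 = 942.70°R.

942.70°R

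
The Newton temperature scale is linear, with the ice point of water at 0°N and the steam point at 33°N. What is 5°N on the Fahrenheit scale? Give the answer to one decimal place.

59.3°F

Linear interpolation between the fixed points: C = (5 - 0) × 100 / (33 - 0) = 15.1515°C.
Then 15.1515 × 1.8 + 32 = 59.3°F.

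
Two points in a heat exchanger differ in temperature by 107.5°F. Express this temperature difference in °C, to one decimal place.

An interval of 1°F corresponds to 5/9°C.
107.5 × 5/9 = 59.7.

59.7°C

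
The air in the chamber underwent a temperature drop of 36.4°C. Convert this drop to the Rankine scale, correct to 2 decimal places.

Only the scale ratio 1.8 matters for a change in temperature.
36.4 × 1.8 = 65.52.

65.52°R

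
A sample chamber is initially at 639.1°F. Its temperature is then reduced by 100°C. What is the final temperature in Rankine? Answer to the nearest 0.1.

918.8°R

Initial temperature in Celsius: (639.1 - 32) × 5/9 = 337.2778°C.
Final Celsius temperature: 337.2778 - 100.0000 = 237.2778°C.
In Rankine: 237.2778 × 1.8 + 491.67 = 918.8°R.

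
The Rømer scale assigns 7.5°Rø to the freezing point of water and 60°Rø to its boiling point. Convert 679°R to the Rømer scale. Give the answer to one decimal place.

62.1°Rø

First in Celsius: (679 - 491.67) × 5/9 = 104.0722°C.
Linearly onto the Rømer scale: 7.5 + (104.0722 / 100) × (60 - 7.5) = 62.1°Rø.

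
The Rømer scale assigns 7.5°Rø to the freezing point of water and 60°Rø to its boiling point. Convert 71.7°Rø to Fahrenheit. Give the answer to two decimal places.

252.11°F

Linear interpolation between the fixed points: C = (71.7 - 7.5) × 100 / (60 - 7.5) = 122.2857°C.
Then 122.2857 × 1.8 + 32 = 252.11°F.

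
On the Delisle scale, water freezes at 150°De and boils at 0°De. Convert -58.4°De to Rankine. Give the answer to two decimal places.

741.75°R

Linear interpolation between the fixed points: C = (-58.4 - 150) × 100 / (0 - 150) = 138.9333°C.
Then 138.9333 × 1.8 + 491.67 = 741.75°R.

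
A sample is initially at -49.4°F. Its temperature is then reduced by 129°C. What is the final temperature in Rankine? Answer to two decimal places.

178.07°R

Initial temperature in Celsius: (-49.4 - 32) × 5/9 = -45.2222°C.
Final Celsius temperature: -45.2222 - 129.0000 = -174.2222°C.
In Rankine: -174.2222 × 1.8 + 491.67 = 178.07°R.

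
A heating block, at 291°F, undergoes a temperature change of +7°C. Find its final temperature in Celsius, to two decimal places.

Initial temperature in Celsius: (291 - 32) × 5/9 = 143.8889°C.
Final Celsius temperature: 143.8889 + 7.0000 = 150.8889°C.

150.89°C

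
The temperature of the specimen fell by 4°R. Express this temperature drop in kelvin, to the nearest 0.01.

For a temperature interval the offset drops out; only the factor 5/9 applies.
4 × 5/9 = 2.22.

2.22 K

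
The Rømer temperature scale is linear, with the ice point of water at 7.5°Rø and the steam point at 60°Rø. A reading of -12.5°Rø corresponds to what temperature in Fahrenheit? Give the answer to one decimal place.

-36.6°F

Linear interpolation between the fixed points: C = (-12.5 - 7.5) × 100 / (60 - 7.5) = -38.0952°C.
Then -38.0952 × 1.8 + 32 = -36.6°F.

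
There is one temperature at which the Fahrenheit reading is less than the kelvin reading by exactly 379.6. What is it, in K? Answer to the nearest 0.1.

Let K be the kelvin reading. The Fahrenheit reading is F = 1.8·K - 459.67.
Require F - K = -379.6: (0.8)·K - 459.67 = -379.6.
K = (-379.6 + 459.67) / (0.8) = 100.1.

100.1 K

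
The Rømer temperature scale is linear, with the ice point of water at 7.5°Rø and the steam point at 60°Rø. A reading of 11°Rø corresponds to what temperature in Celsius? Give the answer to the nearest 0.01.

6.67°C

Linear interpolation between the fixed points: C = (11 - 7.5) × 100 / (60 - 7.5) = 6.6667°C.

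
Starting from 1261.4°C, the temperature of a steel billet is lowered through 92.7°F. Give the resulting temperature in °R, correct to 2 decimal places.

2669.49°R

The 92.7°F change is an interval, so only the factor 5/9 applies: -92.7 × 5/9 = -51.5000°C.
Final Celsius temperature: 1261.4000 - 51.5000 = 1209.9000°C.
In Rankine: 1209.9000 × 1.8 + 491.67 = 2669.49°R.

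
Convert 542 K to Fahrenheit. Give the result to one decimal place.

515.9°F

In Celsius: 542 - 273.15 = 268.8500°C.
In Fahrenheit: 268.8500 × 1.8 + 32 = 515.9°F.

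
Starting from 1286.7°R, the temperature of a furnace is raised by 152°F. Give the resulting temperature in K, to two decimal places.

799.28 K

Initial temperature in Celsius: (1286.7 - 491.67) × 5/9 = 441.6833°C.
The 152°F change is an interval, so only the factor 5/9 applies: +152 × 5/9 = +84.4444°C.
Final Celsius temperature: 441.6833 + 84.4444 = 526.1278°C.
In kelvin: 526.1278 + 273.15 = 799.28 K.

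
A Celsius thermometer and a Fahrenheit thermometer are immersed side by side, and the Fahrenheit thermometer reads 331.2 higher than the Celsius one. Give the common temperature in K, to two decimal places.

647.15 K

Let x be the Celsius reading; then the Fahrenheit reading is 1.8·x + 32.
(1.8·x + 32) - x = 331.2  ⇒  (0.8)·x = 299.2  ⇒  x = 374.0000°C.
In kelvin: 374.0000 + 273.15 = 647.15 K.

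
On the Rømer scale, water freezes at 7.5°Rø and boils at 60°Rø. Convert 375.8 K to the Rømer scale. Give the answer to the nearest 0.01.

First in Celsius: 375.8 - 273.15 = 102.6500°C.
Linearly onto the Rømer scale: 7.5 + (102.6500 / 100) × (60 - 7.5) = 61.39°Rø.

61.39°Rø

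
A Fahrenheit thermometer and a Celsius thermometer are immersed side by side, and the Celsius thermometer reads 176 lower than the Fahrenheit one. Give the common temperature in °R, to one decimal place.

815.7°R

Let x be the Fahrenheit reading; then the Celsius reading is 5/9·x - 17.7778.
(5/9·x - 17.7778) - x = -176  ⇒  (-4/9)·x = -158.222  ⇒  x = 356.0000°F.
In Celsius: (356 - 32) × 5/9 = 180.0000°C.
In Rankine: 180.0000 × 1.8 + 491.67 = 815.7°R.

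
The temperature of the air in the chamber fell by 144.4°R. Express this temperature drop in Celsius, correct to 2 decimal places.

An interval of 1°R corresponds to 5/9°C.
144.4 × 5/9 = 80.22.

80.22°C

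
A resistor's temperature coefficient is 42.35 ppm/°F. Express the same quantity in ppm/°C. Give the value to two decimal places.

Since only a temperature interval is involved, the additive offset between the scales drops out.
A change of 1°C is a change of 1.8°F, so per °C the value is 42.35 × 1.8 = 76.23.

76.23 ppm/°C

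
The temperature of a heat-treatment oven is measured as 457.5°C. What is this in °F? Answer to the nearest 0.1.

In Fahrenheit: 457.5000 × 1.8 + 32 = 855.5°F.

855.5°F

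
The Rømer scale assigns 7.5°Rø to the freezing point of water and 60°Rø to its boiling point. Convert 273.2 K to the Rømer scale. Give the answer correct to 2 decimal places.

First in Celsius: 273.2 - 273.15 = 0.0500°C.
Linearly onto the Rømer scale: 7.5 + (0.0500 / 100) × (60 - 7.5) = 7.53°Rø.

7.53°Rø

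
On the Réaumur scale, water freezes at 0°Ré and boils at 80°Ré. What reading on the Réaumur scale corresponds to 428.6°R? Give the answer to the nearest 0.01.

First in Celsius: (428.6 - 491.67) × 5/9 = -35.0389°C.
Linearly onto the Réaumur scale: 0 + (-35.0389 / 100) × (80 - 0) = -28.03°Ré.

-28.03°Ré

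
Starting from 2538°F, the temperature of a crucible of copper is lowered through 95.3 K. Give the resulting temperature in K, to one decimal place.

Initial temperature in Celsius: (2538 - 32) × 5/9 = 1392.2222°C.
The 95.3 K change is an interval; Kelvin and Celsius degrees are the same size, so ΔC = -95.3°C.
Final Celsius temperature: 1392.2222 - 95.3000 = 1296.9222°C.
In kelvin: 1296.9222 + 273.15 = 1570.1 K.

1570.1 K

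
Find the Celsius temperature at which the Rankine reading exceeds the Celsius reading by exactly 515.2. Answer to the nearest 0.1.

29.4°C

Let C be the Celsius reading. The Rankine reading is R = 1.8·C + 491.67.
Require R - C = 515.2: (0.8)·C + 491.67 = 515.2.
C = (515.2 - 491.67) / (0.8) = 29.4.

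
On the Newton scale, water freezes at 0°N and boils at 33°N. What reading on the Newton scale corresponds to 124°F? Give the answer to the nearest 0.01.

First in Celsius: (124 - 32) × 5/9 = 51.1111°C.
Linearly onto the Newton scale: 0 + (51.1111 / 100) × (33 - 0) = 16.87°N.

16.87°N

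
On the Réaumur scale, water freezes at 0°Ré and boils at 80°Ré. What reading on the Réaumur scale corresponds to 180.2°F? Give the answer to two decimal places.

First in Celsius: (180.2 - 32) × 5/9 = 82.3333°C.
Linearly onto the Réaumur scale: 0 + (82.3333 / 100) × (80 - 0) = 65.87°Ré.

65.87°Ré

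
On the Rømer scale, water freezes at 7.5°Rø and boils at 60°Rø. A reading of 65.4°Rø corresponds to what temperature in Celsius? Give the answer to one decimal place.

Linear interpolation between the fixed points: C = (65.4 - 7.5) × 100 / (60 - 7.5) = 110.2857°C.

110.3°C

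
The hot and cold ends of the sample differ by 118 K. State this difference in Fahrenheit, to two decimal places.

212.40°F

For a temperature interval the offset drops out; only the factor 1.8 applies.
118 × 1.8 = 212.40.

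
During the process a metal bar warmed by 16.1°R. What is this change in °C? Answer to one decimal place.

8.9°C

For a temperature interval the offset drops out; only the factor 5/9 applies.
16.1 × 5/9 = 8.9.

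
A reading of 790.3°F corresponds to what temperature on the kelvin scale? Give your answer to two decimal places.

In Celsius: (790.3 - 32) × 5/9 = 421.2778°C.
In kelvin: 421.2778 + 273.15 = 694.43 K.

694.43 K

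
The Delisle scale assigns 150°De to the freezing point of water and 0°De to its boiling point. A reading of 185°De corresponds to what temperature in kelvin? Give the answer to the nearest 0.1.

Linear interpolation between the fixed points: C = (185 - 150) × 100 / (0 - 150) = -23.3333°C.
Then -23.3333 + 273.15 = 249.8 K.

249.8 K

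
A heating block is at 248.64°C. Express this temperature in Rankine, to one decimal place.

In Rankine: 248.6400 × 1.8 + 491.67 = 939.2°R.

939.2°R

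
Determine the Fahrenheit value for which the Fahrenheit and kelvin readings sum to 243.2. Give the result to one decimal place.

-7.8°F

Let F be the Fahrenheit reading. The kelvin reading is K = 5/9·F + 255.372.
Require F + K = 243.2: (14/9)·F + 255.372 = 243.2.
F = (243.2 - 255.372) / (14/9) = -7.8.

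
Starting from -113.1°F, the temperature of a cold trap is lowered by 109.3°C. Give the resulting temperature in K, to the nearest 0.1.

Initial temperature in Celsius: (-113.1 - 32) × 5/9 = -80.6111°C.
Final Celsius temperature: -80.6111 - 109.3000 = -189.9111°C.
In kelvin: -189.9111 + 273.15 = 83.2 K.

83.2 K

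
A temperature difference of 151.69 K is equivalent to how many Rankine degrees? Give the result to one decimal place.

An interval of 1 K corresponds to 1.8°R.
151.69 × 1.8 = 273.0.

273.0°R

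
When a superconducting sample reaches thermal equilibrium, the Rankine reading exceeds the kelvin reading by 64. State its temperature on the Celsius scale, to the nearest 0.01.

Let x be the Rankine reading; then the kelvin reading is 5/9·x.
(5/9·x) - x = -64  ⇒  (-4/9)·x = -64  ⇒  x = 144.0000°R.
In Celsius: (144 - 491.67) × 5/9 = -193.15°C.

-193.15°C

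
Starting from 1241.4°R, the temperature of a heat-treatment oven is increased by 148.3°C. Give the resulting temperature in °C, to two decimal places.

564.82°C

Initial temperature in Celsius: (1241.4 - 491.67) × 5/9 = 416.5167°C.
Final Celsius temperature: 416.5167 + 148.3000 = 564.8167°C.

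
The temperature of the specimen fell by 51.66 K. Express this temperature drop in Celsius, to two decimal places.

51.66°C

Kelvin and Celsius degrees are the same size, so the interval is unchanged: 51.66.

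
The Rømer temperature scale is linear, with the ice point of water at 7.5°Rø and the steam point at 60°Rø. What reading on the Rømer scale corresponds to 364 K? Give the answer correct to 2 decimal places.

55.20°Rø

First in Celsius: 364 - 273.15 = 90.8500°C.
Linearly onto the Rømer scale: 7.5 + (90.8500 / 100) × (60 - 7.5) = 55.20°Rø.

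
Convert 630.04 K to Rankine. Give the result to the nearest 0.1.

1134.1°R

In Celsius: 630.04 - 273.15 = 356.8900°C.
In Rankine: 356.8900 × 1.8 + 491.67 = 1134.1°R.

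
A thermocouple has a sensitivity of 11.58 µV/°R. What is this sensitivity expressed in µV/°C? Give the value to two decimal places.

The quantity depends on a temperature interval, so only the ratio of degree sizes applies; the offset between the scales is irrelevant.
A change of 1°C is a change of 1.8°R, so per °C the value is 11.58 × 1.8 = 20.84.

20.84 µV/°C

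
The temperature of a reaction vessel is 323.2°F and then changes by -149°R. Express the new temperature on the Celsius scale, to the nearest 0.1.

Initial temperature in Celsius: (323.2 - 32) × 5/9 = 161.7778°C.
The 149°R change is an interval, so only the factor 5/9 applies: -149 × 5/9 = -82.7778°C.
Final Celsius temperature: 161.7778 - 82.7778 = 79.0000°C.

79.0°C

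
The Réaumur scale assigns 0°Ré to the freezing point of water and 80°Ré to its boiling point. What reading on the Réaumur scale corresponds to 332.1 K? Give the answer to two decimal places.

First in Celsius: 332.1 - 273.15 = 58.9500°C.
Linearly onto the Réaumur scale: 0 + (58.9500 / 100) × (80 - 0) = 47.16°Ré.

47.16°Ré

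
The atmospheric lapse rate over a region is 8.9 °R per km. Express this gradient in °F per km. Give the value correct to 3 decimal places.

8.900 °F/km

Since only a temperature interval is involved, the additive offset between the scales drops out.
A change of 1°R is a change of 1°F, so 8.9 × 1 = 8.900.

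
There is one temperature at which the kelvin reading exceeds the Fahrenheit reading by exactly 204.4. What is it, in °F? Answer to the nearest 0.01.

Let F be the Fahrenheit reading. The kelvin reading is K = 5/9·F + 255.372.
Require K - F = 204.4: (-4/9)·F + 255.372 = 204.4.
F = (204.4 - 255.372) / (-4/9) = 114.69.

114.69°F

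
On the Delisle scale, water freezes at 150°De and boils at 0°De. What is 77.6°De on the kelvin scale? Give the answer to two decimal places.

321.42 K

Linear interpolation between the fixed points: C = (77.6 - 150) × 100 / (0 - 150) = 48.2667°C.
Then 48.2667 + 273.15 = 321.42 K.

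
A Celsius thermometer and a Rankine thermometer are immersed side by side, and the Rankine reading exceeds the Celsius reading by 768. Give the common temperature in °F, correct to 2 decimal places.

Let x be the Celsius reading; then the Rankine reading is 1.8·x + 491.67.
(1.8·x + 491.67) - x = 768  ⇒  (0.8)·x = 276.33  ⇒  x = 345.4125°C.
In Fahrenheit: 345.4125 × 1.8 + 32 = 653.74°F.

653.74°F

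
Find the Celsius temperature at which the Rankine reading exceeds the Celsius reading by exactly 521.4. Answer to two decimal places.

37.16°C

Let C be the Celsius reading. The Rankine reading is R = 1.8·C + 491.67.
Require R - C = 521.4: (0.8)·C + 491.67 = 521.4.
C = (521.4 - 491.67) / (0.8) = 37.16.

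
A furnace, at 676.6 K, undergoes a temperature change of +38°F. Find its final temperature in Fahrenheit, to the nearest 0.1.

796.2°F

Initial temperature in Celsius: 676.6 - 273.15 = 403.4500°C.
The 38°F change is an interval, so only the factor 5/9 applies: +38 × 5/9 = +21.1111°C.
Final Celsius temperature: 403.4500 + 21.1111 = 424.5611°C.
In Fahrenheit: 424.5611 × 1.8 + 32 = 796.2°F.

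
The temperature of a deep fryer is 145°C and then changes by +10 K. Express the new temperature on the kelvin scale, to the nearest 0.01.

428.15 K

The 10 K change is an interval; Kelvin and Celsius degrees are the same size, so ΔC = +10°C.
Final Celsius temperature: 145.0000 + 10.0000 = 155.0000°C.
In kelvin: 155.0000 + 273.15 = 428.15 K.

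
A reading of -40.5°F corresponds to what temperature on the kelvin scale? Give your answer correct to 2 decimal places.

In Celsius: (-40.5 - 32) × 5/9 = -40.2778°C.
In kelvin: -40.2778 + 273.15 = 232.87 K.

232.87 K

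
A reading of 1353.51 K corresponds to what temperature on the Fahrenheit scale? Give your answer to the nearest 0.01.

In Celsius: 1353.51 - 273.15 = 1080.3600°C.
In Fahrenheit: 1080.3600 × 1.8 + 32 = 1976.65°F.

1976.65°F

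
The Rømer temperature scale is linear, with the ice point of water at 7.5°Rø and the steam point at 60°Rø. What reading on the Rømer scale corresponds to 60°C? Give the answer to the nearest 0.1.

39.0°Rø

Linearly onto the Rømer scale: 7.5 + (60.0000 / 100) × (60 - 7.5) = 39.0°Rø.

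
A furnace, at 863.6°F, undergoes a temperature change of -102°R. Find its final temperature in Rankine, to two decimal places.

1221.27°R

Initial temperature in Celsius: (863.6 - 32) × 5/9 = 462.0000°C.
The 102°R change is an interval, so only the factor 5/9 applies: -102 × 5/9 = -56.6667°C.
Final Celsius temperature: 462.0000 - 56.6667 = 405.3333°C.
In Rankine: 405.3333 × 1.8 + 491.67 = 1221.27°R.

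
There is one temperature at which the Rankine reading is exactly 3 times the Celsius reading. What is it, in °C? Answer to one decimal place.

Let C be the Celsius reading. The Rankine reading is R = 1.8·C + 491.67.
Require R = 3·C: 1.8·C + 491.67 = 3·C.
(-1.2)·C = -491.67  ⇒  C = 409.7.

409.7°C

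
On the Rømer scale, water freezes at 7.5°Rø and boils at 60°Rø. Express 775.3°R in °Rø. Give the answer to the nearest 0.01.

90.23°Rø

First in Celsius: (775.3 - 491.67) × 5/9 = 157.5722°C.
Linearly onto the Rømer scale: 7.5 + (157.5722 / 100) × (60 - 7.5) = 90.23°Rø.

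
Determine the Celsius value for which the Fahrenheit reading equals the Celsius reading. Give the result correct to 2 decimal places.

Let C be the Celsius reading. The Fahrenheit reading is F = 1.8·C + 32.
Set F = C: 1.8·C + 32 = C.
(0.8)·C = -32  ⇒  C = -40.00.

-40.00°C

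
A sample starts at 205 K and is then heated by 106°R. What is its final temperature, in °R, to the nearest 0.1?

475.0°R

Initial temperature in Celsius: 205 - 273.15 = -68.1500°C.
The 106°R change is an interval, so only the factor 5/9 applies: +106 × 5/9 = +58.8889°C.
Final Celsius temperature: -68.1500 + 58.8889 = -9.2611°C.
In Rankine: -9.2611 × 1.8 + 491.67 = 475.0°R.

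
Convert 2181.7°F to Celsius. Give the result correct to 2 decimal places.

1194.28°C

In Celsius: (2181.7 - 32) × 5/9 = 1194.2778°C.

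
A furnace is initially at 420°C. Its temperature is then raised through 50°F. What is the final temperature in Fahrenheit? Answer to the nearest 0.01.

838.00°F

The 50°F change is an interval, so only the factor 5/9 applies: +50 × 5/9 = +27.7778°C.
Final Celsius temperature: 420.0000 + 27.7778 = 447.7778°C.
In Fahrenheit: 447.7778 × 1.8 + 32 = 838.00°F.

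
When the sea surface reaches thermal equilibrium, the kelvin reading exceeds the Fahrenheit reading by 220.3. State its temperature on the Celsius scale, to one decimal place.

Let x be the kelvin reading; then the Fahrenheit reading is 1.8·x - 459.67.
(1.8·x - 459.67) - x = -220.3  ⇒  (0.8)·x = 239.37  ⇒  x = 299.2125 K.
In Celsius: 299.2125 - 273.15 = 26.1°C.

26.1°C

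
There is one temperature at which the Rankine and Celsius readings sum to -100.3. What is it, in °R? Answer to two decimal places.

Let R be the Rankine reading. The Celsius reading is C = 5/9·R - 273.15.
Require R + C = -100.3: (14/9)·R - 273.15 = -100.3.
R = (-100.3 + 273.15) / (14/9) = 111.12.

111.12°R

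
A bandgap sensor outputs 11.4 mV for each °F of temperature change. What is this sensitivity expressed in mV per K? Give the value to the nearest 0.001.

The quantity depends on a temperature interval, so only the ratio of degree sizes applies; the offset between the scales is irrelevant.
A change of 1 K is a change of 1.8°F, so per K the value is 11.4 × 1.8 = 20.520.

20.520 mV per K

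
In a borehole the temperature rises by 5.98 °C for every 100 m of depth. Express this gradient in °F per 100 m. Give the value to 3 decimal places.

10.764 °F/100 m

Since only a temperature interval is involved, the additive offset between the scales drops out.
A change of 1°C is a change of 1.8°F, so 5.98 × 1.8 = 10.764.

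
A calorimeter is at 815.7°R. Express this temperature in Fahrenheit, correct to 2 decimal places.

356.03°F

In Celsius: (815.7 - 491.67) × 5/9 = 180.0167°C.
In Fahrenheit: 180.0167 × 1.8 + 32 = 356.03°F.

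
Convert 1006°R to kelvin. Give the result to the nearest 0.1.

558.9 K

In Celsius: (1006 - 491.67) × 5/9 = 285.7389°C.
In kelvin: 285.7389 + 273.15 = 558.9 K.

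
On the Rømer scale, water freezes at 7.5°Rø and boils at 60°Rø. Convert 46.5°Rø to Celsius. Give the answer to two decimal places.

74.29°C

Linear interpolation between the fixed points: C = (46.5 - 7.5) × 100 / (60 - 7.5) = 74.2857°C.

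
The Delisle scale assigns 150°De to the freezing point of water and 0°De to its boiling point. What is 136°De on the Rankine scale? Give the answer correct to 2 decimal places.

Linear interpolation between the fixed points: C = (136 - 150) × 100 / (0 - 150) = 9.3333°C.
Then 9.3333 × 1.8 + 491.67 = 508.47°R.

508.47°R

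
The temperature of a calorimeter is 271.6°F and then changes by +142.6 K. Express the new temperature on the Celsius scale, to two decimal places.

Initial temperature in Celsius: (271.6 - 32) × 5/9 = 133.1111°C.
The 142.6 K change is an interval; Kelvin and Celsius degrees are the same size, so ΔC = +142.6°C.
Final Celsius temperature: 133.1111 + 142.6000 = 275.7111°C.

275.71°C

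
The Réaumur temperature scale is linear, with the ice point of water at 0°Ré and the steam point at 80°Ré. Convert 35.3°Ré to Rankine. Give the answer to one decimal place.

Linear interpolation between the fixed points: C = (35.3 - 0) × 100 / (80 - 0) = 44.1250°C.
Then 44.1250 × 1.8 + 491.67 = 571.1°R.

571.1°R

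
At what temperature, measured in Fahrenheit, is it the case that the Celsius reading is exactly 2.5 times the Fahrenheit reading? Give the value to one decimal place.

Let F be the Fahrenheit reading. The Celsius reading is C = 5/9·F - 17.7778.
Require C = 2.5·F: 5/9·F - 17.7778 = 2.5·F.
(-35/18)·F = 17.7778  ⇒  F = -9.1.

-9.1°F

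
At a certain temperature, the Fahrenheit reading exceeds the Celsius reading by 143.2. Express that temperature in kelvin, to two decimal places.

Let x be the Celsius reading; then the Fahrenheit reading is 1.8·x + 32.
(1.8·x + 32) - x = 143.2  ⇒  (0.8)·x = 111.2  ⇒  x = 139.0000°C.
In kelvin: 139.0000 + 273.15 = 412.15 K.

412.15 K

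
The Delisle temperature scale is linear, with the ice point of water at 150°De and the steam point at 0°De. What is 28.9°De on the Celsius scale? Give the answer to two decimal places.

80.73°C

Linear interpolation between the fixed points: C = (28.9 - 150) × 100 / (0 - 150) = 80.7333°C.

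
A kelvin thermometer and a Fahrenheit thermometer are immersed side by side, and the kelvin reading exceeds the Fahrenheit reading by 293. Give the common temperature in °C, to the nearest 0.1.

-64.8°C

Let x be the kelvin reading; then the Fahrenheit reading is 1.8·x - 459.67.
(1.8·x - 459.67) - x = -293  ⇒  (0.8)·x = 166.67  ⇒  x = 208.3375 K.
In Celsius: 208.3375 - 273.15 = -64.8°C.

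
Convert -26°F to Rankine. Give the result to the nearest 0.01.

433.67°R

In Celsius: (-26 - 32) × 5/9 = -32.2222°C.
In Rankine: -32.2222 × 1.8 + 491.67 = 433.67°R.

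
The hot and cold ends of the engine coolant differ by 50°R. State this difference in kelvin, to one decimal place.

For a temperature interval the offset drops out; only the factor 5/9 applies.
50 × 5/9 = 27.8.

27.8 K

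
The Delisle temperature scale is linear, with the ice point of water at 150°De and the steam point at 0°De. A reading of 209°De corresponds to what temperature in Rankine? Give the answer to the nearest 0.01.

420.87°R

Linear interpolation between the fixed points: C = (209 - 150) × 100 / (0 - 150) = -39.3333°C.
Then -39.3333 × 1.8 + 491.67 = 420.87°R.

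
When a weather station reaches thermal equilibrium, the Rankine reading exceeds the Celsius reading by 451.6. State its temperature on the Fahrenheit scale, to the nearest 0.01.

-58.16°F

Let x be the Rankine reading; then the Celsius reading is 5/9·x - 273.15.
(5/9·x - 273.15) - x = -451.6  ⇒  (-4/9)·x = -178.45  ⇒  x = 401.5125°R.
In Celsius: (401.5125 - 491.67) × 5/9 = -50.0875°C.
In Fahrenheit: -50.0875 × 1.8 + 32 = -58.16°F.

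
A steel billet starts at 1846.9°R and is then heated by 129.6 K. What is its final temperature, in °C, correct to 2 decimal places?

Initial temperature in Celsius: (1846.9 - 491.67) × 5/9 = 752.9056°C.
The 129.6 K change is an interval; Kelvin and Celsius degrees are the same size, so ΔC = +129.6°C.
Final Celsius temperature: 752.9056 + 129.6000 = 882.5056°C.

882.51°C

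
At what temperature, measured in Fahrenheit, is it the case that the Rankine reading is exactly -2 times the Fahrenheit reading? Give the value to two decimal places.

-153.22°F

Let F be the Fahrenheit reading. The Rankine reading is R = 1·F + 459.67.
Require R = -2·F: 1·F + 459.67 = -2·F.
(3)·F = -459.67  ⇒  F = -153.22.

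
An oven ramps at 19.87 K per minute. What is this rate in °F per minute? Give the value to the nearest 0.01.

Since only a temperature interval is involved, the additive offset between the scales drops out.
A change of 1 K is a change of 1.8°F, so 19.87 × 1.8 = 35.77.

35.77 °F/minute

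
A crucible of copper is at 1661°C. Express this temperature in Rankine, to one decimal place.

3481.5°R

In Rankine: 1661.0000 × 1.8 + 491.67 = 3481.5°R.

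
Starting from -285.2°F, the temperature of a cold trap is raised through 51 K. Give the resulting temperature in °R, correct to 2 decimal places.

Initial temperature in Celsius: (-285.2 - 32) × 5/9 = -176.2222°C.
The 51 K change is an interval; Kelvin and Celsius degrees are the same size, so ΔC = +51°C.
Final Celsius temperature: -176.2222 + 51.0000 = -125.2222°C.
In Rankine: -125.2222 × 1.8 + 491.67 = 266.27°R.

266.27°R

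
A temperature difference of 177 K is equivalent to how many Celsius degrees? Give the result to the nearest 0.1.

Kelvin and Celsius degrees are the same size, so the interval is unchanged: 177.0.

177.0°C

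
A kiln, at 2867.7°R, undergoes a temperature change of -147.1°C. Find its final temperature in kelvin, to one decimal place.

1446.1 K

Initial temperature in Celsius: (2867.7 - 491.67) × 5/9 = 1320.0167°C.
Final Celsius temperature: 1320.0167 - 147.1000 = 1172.9167°C.
In kelvin: 1172.9167 + 273.15 = 1446.1 K.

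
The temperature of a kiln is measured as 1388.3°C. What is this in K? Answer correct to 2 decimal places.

1661.45 K

In kelvin: 1388.3000 + 273.15 = 1661.45 K.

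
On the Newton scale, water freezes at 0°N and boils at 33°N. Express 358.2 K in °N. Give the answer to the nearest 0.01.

First in Celsius: 358.2 - 273.15 = 85.0500°C.
Linearly onto the Newton scale: 0 + (85.0500 / 100) × (33 - 0) = 28.07°N.

28.07°N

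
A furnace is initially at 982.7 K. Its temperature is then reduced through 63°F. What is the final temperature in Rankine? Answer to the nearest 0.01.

1705.86°R

Initial temperature in Celsius: 982.7 - 273.15 = 709.5500°C.
The 63°F change is an interval, so only the factor 5/9 applies: -63 × 5/9 = -35.0000°C.
Final Celsius temperature: 709.5500 - 35.0000 = 674.5500°C.
In Rankine: 674.5500 × 1.8 + 491.67 = 1705.86°R.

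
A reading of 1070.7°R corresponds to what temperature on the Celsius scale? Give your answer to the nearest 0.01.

321.68°C

In Celsius: (1070.7 - 491.67) × 5/9 = 321.6833°C.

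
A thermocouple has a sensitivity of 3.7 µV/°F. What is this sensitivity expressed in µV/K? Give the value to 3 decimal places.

6.660 µV/K

The quantity depends on a temperature interval, so only the ratio of degree sizes applies; the offset between the scales is irrelevant.
A change of 1 K is a change of 1.8°F, so per K the value is 3.7 × 1.8 = 6.660.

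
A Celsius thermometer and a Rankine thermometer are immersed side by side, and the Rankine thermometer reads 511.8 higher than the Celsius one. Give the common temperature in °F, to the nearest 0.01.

Let x be the Celsius reading; then the Rankine reading is 1.8·x + 491.67.
(1.8·x + 491.67) - x = 511.8  ⇒  (0.8)·x = 20.13  ⇒  x = 25.1625°C.
In Fahrenheit: 25.1625 × 1.8 + 32 = 77.29°F.

77.29°F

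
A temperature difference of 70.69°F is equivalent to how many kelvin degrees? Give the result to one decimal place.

Only the scale ratio 5/9 matters for a change in temperature.
70.69 × 5/9 = 39.3.

39.3 K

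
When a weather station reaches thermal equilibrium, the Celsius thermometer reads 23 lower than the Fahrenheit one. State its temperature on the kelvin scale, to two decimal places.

261.90 K

Let x be the Fahrenheit reading; then the Celsius reading is 5/9·x - 17.7778.
(5/9·x - 17.7778) - x = -23  ⇒  (-4/9)·x = -47/9  ⇒  x = 11.7500°F.
In Celsius: (11.75 - 32) × 5/9 = -11.2500°C.
In kelvin: -11.2500 + 273.15 = 261.90 K.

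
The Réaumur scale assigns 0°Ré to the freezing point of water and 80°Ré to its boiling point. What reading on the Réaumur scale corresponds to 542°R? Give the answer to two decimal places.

22.37°Ré

First in Celsius: (542 - 491.67) × 5/9 = 27.9611°C.
Linearly onto the Réaumur scale: 0 + (27.9611 / 100) × (80 - 0) = 22.37°Ré.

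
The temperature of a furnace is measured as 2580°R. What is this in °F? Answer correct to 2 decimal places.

2120.33°F

In Celsius: (2580 - 491.67) × 5/9 = 1160.1833°C.
In Fahrenheit: 1160.1833 × 1.8 + 32 = 2120.33°F.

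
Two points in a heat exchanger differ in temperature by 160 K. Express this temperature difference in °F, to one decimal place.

For a temperature interval the offset drops out; only the factor 1.8 applies.
160 × 1.8 = 288.0.

288.0°F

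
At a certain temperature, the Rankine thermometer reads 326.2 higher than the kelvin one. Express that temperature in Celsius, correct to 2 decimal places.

Let x be the kelvin reading; then the Rankine reading is 1.8·x.
(1.8·x) - x = 326.2  ⇒  (0.8)·x = 326.2  ⇒  x = 407.7500 K.
In Celsius: 407.75 - 273.15 = 134.60°C.

134.60°C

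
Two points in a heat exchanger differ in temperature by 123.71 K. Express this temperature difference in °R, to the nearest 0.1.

222.7°R

Only the scale ratio 1.8 matters for a change in temperature.
123.71 × 1.8 = 222.7.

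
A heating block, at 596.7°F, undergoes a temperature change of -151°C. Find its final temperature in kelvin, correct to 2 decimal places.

435.87 K

Initial temperature in Celsius: (596.7 - 32) × 5/9 = 313.7222°C.
Final Celsius temperature: 313.7222 - 151.0000 = 162.7222°C.
In kelvin: 162.7222 + 273.15 = 435.87 K.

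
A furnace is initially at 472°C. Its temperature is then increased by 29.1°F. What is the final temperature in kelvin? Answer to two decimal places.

761.32 K

The 29.1°F change is an interval, so only the factor 5/9 applies: +29.1 × 5/9 = +16.1667°C.
Final Celsius temperature: 472.0000 + 16.1667 = 488.1667°C.
In kelvin: 488.1667 + 273.15 = 761.32 K.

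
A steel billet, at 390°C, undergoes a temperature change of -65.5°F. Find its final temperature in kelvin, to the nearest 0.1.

626.8 K

The 65.5°F change is an interval, so only the factor 5/9 applies: -65.5 × 5/9 = -36.3889°C.
Final Celsius temperature: 390.0000 - 36.3889 = 353.6111°C.
In kelvin: 353.6111 + 273.15 = 626.8 K.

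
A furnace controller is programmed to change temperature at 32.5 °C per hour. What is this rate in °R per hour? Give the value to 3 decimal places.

58.500 °R/hour

The quantity depends on a temperature interval, so only the ratio of degree sizes applies; the offset between the scales is irrelevant.
A change of 1°C is a change of 1.8°R, so 32.5 × 1.8 = 58.500.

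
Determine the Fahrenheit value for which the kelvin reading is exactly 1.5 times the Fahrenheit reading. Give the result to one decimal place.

270.4°F

Let F be the Fahrenheit reading. The kelvin reading is K = 5/9·F + 255.372.
Require K = 1.5·F: 5/9·F + 255.372 = 1.5·F.
(-17/18)·F = -255.372  ⇒  F = 270.4.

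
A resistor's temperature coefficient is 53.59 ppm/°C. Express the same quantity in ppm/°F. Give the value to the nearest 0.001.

Since only a temperature interval is involved, the additive offset between the scales drops out.
A change of 1°F is a change of 5/9°C, so per °F the value is 53.59 × 5/9 = 29.772.

29.772 ppm/°F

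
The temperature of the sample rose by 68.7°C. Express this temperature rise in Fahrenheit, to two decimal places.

123.66°F

For a temperature interval the offset drops out; only the factor 1.8 applies.
68.7 × 1.8 = 123.66.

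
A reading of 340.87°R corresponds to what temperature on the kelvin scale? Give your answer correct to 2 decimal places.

In Celsius: (340.87 - 491.67) × 5/9 = -83.7778°C.
In kelvin: -83.7778 + 273.15 = 189.37 K.

189.37 K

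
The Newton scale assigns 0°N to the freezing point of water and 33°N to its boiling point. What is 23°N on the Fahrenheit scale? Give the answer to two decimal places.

157.45°F

Linear interpolation between the fixed points: C = (23 - 0) × 100 / (33 - 0) = 69.6970°C.
Then 69.6970 × 1.8 + 32 = 157.45°F.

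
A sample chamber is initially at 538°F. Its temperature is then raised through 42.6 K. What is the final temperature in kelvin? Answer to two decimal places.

596.86 K

Initial temperature in Celsius: (538 - 32) × 5/9 = 281.1111°C.
The 42.6 K change is an interval; Kelvin and Celsius degrees are the same size, so ΔC = +42.6°C.
Final Celsius temperature: 281.1111 + 42.6000 = 323.7111°C.
In kelvin: 323.7111 + 273.15 = 596.86 K.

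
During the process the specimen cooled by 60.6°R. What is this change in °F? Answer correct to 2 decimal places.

60.60°F

Rankine and Fahrenheit degrees are the same size, so the interval is unchanged: 60.60.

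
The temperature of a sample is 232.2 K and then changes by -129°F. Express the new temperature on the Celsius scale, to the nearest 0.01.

-112.62°C

Initial temperature in Celsius: 232.2 - 273.15 = -40.9500°C.
The 129°F change is an interval, so only the factor 5/9 applies: -129 × 5/9 = -71.6667°C.
Final Celsius temperature: -40.9500 - 71.6667 = -112.6167°C.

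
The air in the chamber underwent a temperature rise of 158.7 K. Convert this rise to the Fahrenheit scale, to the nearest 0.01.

285.66°F

An interval of 1 K corresponds to 1.8°F.
158.7 × 1.8 = 285.66.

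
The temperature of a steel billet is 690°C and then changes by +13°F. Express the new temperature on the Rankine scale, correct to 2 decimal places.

1746.67°R

The 13°F change is an interval, so only the factor 5/9 applies: +13 × 5/9 = +7.2222°C.
Final Celsius temperature: 690.0000 + 7.2222 = 697.2222°C.
In Rankine: 697.2222 × 1.8 + 491.67 = 1746.67°R.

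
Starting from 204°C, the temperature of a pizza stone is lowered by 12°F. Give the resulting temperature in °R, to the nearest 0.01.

846.87°R

The 12°F change is an interval, so only the factor 5/9 applies: -12 × 5/9 = -6.6667°C.
Final Celsius temperature: 204.0000 - 6.6667 = 197.3333°C.
In Rankine: 197.3333 × 1.8 + 491.67 = 846.87°R.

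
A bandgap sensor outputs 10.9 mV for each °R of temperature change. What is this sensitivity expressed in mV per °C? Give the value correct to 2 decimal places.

Since only a temperature interval is involved, the additive offset between the scales drops out.
A change of 1°C is a change of 1.8°R, so per °C the value is 10.9 × 1.8 = 19.62.

19.62 mV per °C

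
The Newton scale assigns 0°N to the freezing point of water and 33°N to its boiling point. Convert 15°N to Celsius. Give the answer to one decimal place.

45.5°C

Linear interpolation between the fixed points: C = (15 - 0) × 100 / (33 - 0) = 45.4545°C.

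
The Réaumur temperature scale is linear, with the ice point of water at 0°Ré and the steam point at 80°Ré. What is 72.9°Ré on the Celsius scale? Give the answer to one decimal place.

91.1°C

Linear interpolation between the fixed points: C = (72.9 - 0) × 100 / (80 - 0) = 91.1250°C.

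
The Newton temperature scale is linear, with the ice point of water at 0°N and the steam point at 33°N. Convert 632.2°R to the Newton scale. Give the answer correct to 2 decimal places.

25.76°N

First in Celsius: (632.2 - 491.67) × 5/9 = 78.0722°C.
Linearly onto the Newton scale: 0 + (78.0722 / 100) × (33 - 0) = 25.76°N.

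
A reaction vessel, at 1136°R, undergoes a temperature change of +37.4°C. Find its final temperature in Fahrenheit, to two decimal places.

743.65°F

Initial temperature in Celsius: (1136 - 491.67) × 5/9 = 357.9611°C.
Final Celsius temperature: 357.9611 + 37.4000 = 395.3611°C.
In Fahrenheit: 395.3611 × 1.8 + 32 = 743.65°F.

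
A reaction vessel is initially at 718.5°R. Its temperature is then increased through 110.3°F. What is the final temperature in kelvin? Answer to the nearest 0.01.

Initial temperature in Celsius: (718.5 - 491.67) × 5/9 = 126.0167°C.
The 110.3°F change is an interval, so only the factor 5/9 applies: +110.3 × 5/9 = +61.2778°C.
Final Celsius temperature: 126.0167 + 61.2778 = 187.2944°C.
In kelvin: 187.2944 + 273.15 = 460.44 K.

460.44 K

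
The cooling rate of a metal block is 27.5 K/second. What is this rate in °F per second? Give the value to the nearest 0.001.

49.500 °F/second

The quantity depends on a temperature interval, so only the ratio of degree sizes applies; the offset between the scales is irrelevant.
A change of 1 K is a change of 1.8°F, so 27.5 × 1.8 = 49.500.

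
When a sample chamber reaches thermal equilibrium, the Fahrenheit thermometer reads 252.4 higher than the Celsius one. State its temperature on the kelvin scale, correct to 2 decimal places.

548.65 K

Let x be the Celsius reading; then the Fahrenheit reading is 1.8·x + 32.
(1.8·x + 32) - x = 252.4  ⇒  (0.8)·x = 220.4  ⇒  x = 275.5000°C.
In kelvin: 275.5000 + 273.15 = 548.65 K.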